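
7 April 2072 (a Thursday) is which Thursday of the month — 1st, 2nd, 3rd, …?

Day 7 falls in week ⌈7/7⌉ of the month.
Days 1–7 hold the 1st Thursday, 8–14 the 2nd, 15–21 the 3rd, 22–28 the 4th, 29–31 the 5th.
7 is in the range for the 1st.

1st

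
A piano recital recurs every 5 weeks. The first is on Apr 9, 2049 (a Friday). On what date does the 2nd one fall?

May 14, 2049

The 2nd occurrence is 1 interval after the first: 1 × 35 = 35 days after Apr 9, 2049.
Apr has 30 days — 21 days to the end of Apr leaves 14.
14 days into May → May 14, 2049.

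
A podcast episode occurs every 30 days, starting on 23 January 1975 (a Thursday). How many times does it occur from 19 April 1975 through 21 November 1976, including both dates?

Occurrences land 30·i days after 23 January 1975 for i = 0, 1, 2, …
19 April 1975 is 86 days after the start; 86 ÷ 30 = 2 remainder 26; since the remainder is 26, round up to i = 3. First occurrence in the window: #4 on 23 April 1975 (3×30 = 90 days in).
21 November 1976 is 668 days after the start; 668 ÷ 30 = 22 remainder 8. Last occurrence in the window: #23 on 13 November 1976.
Occurrences #4 through #23: 20 in total.

20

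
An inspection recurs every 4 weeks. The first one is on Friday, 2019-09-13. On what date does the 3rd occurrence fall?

The 3rd occurrence is 2 intervals after the first: 2 × 28 = 56 days after 2019-09-13.
September has 30 days — 17 days to the end of September leaves 39.
October has 31 days (8 left).
8 days into November → 2019-11-08.

2019-11-08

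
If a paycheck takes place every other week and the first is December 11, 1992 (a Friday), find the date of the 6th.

The 6th occurrence is 5 intervals after the first: 5 × 14 = 70 days after December 11, 1992.
December has 31 days — 20 days to the end of December leaves 50.
January has 31 days (19 left).
19 days into February → February 19, 1993.

February 19, 1993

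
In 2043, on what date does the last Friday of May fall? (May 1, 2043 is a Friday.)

2043-05-29

May 2043 begins on a Friday, so the first Friday is May 1.
May 2043 has 31 days. Adding weeks: 1, 8, 15, 22, 29 — the last one ≤ 31 is the 29th.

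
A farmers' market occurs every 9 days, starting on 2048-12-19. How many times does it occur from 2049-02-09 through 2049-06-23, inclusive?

Occurrences land 9·i days after 2048-12-19 for i = 0, 1, 2, …
2049-02-09 is 52 days after the start; 52 ÷ 9 = 5 remainder 7; since the remainder is 7, round up to i = 6. First occurrence in the window: #7 on 2049-02-11 (6×9 = 54 days in).
2049-06-23 is 186 days after the start; 186 ÷ 9 = 20 remainder 6. Last occurrence in the window: #21 on 2049-06-17.
Occurrences #7 through #21: 15 in total.

15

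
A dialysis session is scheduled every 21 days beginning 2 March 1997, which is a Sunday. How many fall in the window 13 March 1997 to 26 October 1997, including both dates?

Occurrences land 21·i days after 2 March 1997 for i = 0, 1, 2, …
13 March 1997 is 11 days after the start; 11 ÷ 21 = 0 remainder 11; since the remainder is 11, round up to i = 1. First occurrence in the window: #2 on 23 March 1997 (1×21 = 21 days in).
26 October 1997 is 238 days after the start; 238 ÷ 21 = 11 remainder 7. Last occurrence in the window: #12 on 19 October 1997.
Occurrences #2 through #12: 11 in total.

11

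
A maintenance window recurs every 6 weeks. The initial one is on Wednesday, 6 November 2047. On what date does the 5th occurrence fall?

22 April 2048

The 5th occurrence is 4 intervals after the first: 4 × 42 = 168 days after 6 November 2047.
November has 30 days — 24 days to the end of November leaves 144.
December has 31 days (113 left).
January has 31 days (82 left).
February has 29 days (53 left).
March has 31 days (22 left).
22 days into April → 22 April 2048.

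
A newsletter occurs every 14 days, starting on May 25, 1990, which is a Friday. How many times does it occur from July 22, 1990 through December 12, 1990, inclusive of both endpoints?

Occurrences land 14·i days after May 25, 1990 for i = 0, 1, 2, …
July 22, 1990 is 58 days after the start; 58 ÷ 14 = 4 remainder 2; since the remainder is 2, round up to i = 5. First occurrence in the window: #6 on August 3, 1990 (5×14 = 70 days in).
December 12, 1990 is 201 days after the start; 201 ÷ 14 = 14 remainder 5. Last occurrence in the window: #15 on December 7, 1990.
Occurrences #6 through #15: 10 in total.

10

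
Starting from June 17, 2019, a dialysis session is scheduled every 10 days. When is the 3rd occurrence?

The 3rd occurrence is 2 intervals after the first: 2 × 10 = 20 days after June 17, 2019.
June has 30 days — 13 days to the end of June leaves 7.
7 days into July → July 7, 2019.

July 7, 2019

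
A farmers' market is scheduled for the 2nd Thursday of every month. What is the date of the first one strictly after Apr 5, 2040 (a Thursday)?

Apr 2040 starts on a Sunday; its first Thursday is the 5th, so the 2nd Thursday is the 12th — Apr 12, 2040.
Apr 12, 2040 is after Apr 5, 2040, so that is the next one.

Apr 12, 2040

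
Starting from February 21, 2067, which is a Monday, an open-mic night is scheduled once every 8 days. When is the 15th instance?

June 13, 2067

The 15th occurrence is 14 intervals after the first: 14 × 8 = 112 days after February 21, 2067.
February has 28 days — 7 days to the end of February leaves 105.
March has 31 days (74 left).
April has 30 days (44 left).
May has 31 days (13 left).
13 days into June → June 13, 2067.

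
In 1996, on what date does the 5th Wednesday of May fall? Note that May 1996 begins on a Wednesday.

May 1996 begins on a Wednesday, so the first Wednesday is May 1.
The 5th Wednesday is 4 weeks later: 1 + 28 = 29.

1996-05-29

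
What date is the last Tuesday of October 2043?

October 2043 begins on a Thursday, so the first Tuesday is October 6 (5 days later).
October 2043 has 31 days. Adding weeks: 6, 13, 20, 27 — the last one ≤ 31 is the 27th.

October 27, 2043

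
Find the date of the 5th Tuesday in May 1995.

May 30, 1995

May 1995 begins on a Monday, so the first Tuesday is May 2 (1 day later).
The 5th Tuesday is 4 weeks later: 2 + 28 = 30.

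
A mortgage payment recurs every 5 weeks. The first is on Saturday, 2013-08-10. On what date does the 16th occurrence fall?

2015-01-17

The 16th occurrence is 15 intervals after the first: 15 × 35 = 525 days after 2013-08-10.
August has 31 days — 21 days to the end of August leaves 504.
From end of August to end of 2013 is 122 days (382 left).
2014 has 365 days (17 left).
17 days into January → 2015-01-17.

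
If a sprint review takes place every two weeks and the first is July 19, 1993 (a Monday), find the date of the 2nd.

August 2, 1993

The 2nd occurrence is 1 interval after the first: 1 × 14 = 14 days after July 19, 1993.
July has 31 days — 12 days to the end of July leaves 2.
2 days into August → August 2, 1993.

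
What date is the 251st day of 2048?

2048-09-07

January has 31 days (251 − 31 = 220 remain).
February has 29 days (220 − 29 = 191 remain).
March has 31 days (191 − 31 = 160 remain).
April has 30 days (160 − 30 = 130 remain).
May has 31 days (130 − 31 = 99 remain).
June has 30 days (99 − 30 = 69 remain).
July has 31 days (69 − 31 = 38 remain).
August has 31 days (38 − 31 = 7 remain).
7 into September → September 7.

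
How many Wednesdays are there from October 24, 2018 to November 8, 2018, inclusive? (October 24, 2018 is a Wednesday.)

October 24, 2018 is a Wednesday; the first Wednesday on or after it is October 24, 2018.
From October 24, 2018 to November 8, 2018: 7 + 8 = 15 days (rest of October, November).
15 ÷ 7 = 2 full weeks with remainder 1, so 2 more Wednesdays after the first → 3.

3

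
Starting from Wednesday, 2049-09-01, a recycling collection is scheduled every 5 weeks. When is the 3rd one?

2049-11-10

The 3rd occurrence is 2 intervals after the first: 2 × 35 = 70 days after 2049-09-01.
September has 30 days — 29 days to the end of September leaves 41.
October has 31 days (10 left).
10 days into November → 2049-11-10.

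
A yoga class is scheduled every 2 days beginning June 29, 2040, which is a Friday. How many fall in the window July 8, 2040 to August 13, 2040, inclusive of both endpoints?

Occurrences land 2·i days after June 29, 2040 for i = 0, 1, 2, …
July 8, 2040 is 9 days after the start; 9 ÷ 2 = 4 remainder 1; since the remainder is 1, round up to i = 5. First occurrence in the window: #6 on July 9, 2040 (5×2 = 10 days in).
August 13, 2040 is 45 days after the start; 45 ÷ 2 = 22 remainder 1. Last occurrence in the window: #23 on August 12, 2040.
Occurrences #6 through #23: 18 in total.

18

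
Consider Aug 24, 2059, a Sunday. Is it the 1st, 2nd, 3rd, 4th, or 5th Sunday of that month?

4th

Day 24 falls in week ⌈24/7⌉ of the month.
Days 1–7 hold the 1st Sunday, 8–14 the 2nd, 15–21 the 3rd, 22–28 the 4th, 29–31 the 5th.
24 is in the range for the 4th.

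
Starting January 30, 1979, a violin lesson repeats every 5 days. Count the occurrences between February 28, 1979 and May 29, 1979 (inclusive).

18

Occurrences land 5·i days after January 30, 1979 for i = 0, 1, 2, …
February 28, 1979 is 29 days after the start; 29 ÷ 5 = 5 remainder 4; since the remainder is 4, round up to i = 6. First occurrence in the window: #7 on March 1, 1979 (6×5 = 30 days in).
May 29, 1979 is 119 days after the start; 119 ÷ 5 = 23 remainder 4. Last occurrence in the window: #24 on May 25, 1979.
Occurrences #7 through #24: 18 in total.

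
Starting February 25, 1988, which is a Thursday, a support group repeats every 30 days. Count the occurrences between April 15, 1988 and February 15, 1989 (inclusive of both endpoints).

Occurrences land 30·i days after February 25, 1988 for i = 0, 1, 2, …
April 15, 1988 is 50 days after the start; 50 ÷ 30 = 1 remainder 20; since the remainder is 20, round up to i = 2. First occurrence in the window: #3 on April 25, 1988 (2×30 = 60 days in).
February 15, 1989 is 356 days after the start; 356 ÷ 30 = 11 remainder 26. Last occurrence in the window: #12 on January 20, 1989.
Occurrences #3 through #12: 10 in total.

10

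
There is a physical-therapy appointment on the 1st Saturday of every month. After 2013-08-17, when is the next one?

2013-09-07

August 2013 starts on a Thursday, so its 1st Saturday is 2013-08-03 (2 days in).
That is not after 2013-08-17, so look at September 2013.
September 2013 starts on a Sunday, so its 1st Saturday is 2013-09-07 (6 days in).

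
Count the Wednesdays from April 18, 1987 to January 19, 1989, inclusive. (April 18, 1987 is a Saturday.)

April 18, 1987 is a Saturday; the first Wednesday on or after it is April 22, 1987 (4 days later).
From April 22, 1987 to January 19, 1989: 253 + 366 + 19 = 638 days (rest of 1987, 1988, to January 19, 1989 in 1989).
638 ÷ 7 = 91 full weeks with remainder 1, so 91 more Wednesdays after the first → 92.

92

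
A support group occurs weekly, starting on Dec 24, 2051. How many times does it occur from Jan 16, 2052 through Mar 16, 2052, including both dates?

8

Occurrences land 7·i days after Dec 24, 2051 for i = 0, 1, 2, …
Jan 16, 2052 is 23 days after the start; 23 ÷ 7 = 3 remainder 2; since the remainder is 2, round up to i = 4. First occurrence in the window: #5 on Jan 21, 2052 (4×7 = 28 days in).
Mar 16, 2052 is 83 days after the start; 83 ÷ 7 = 11 remainder 6. Last occurrence in the window: #12 on Mar 10, 2052.
Occurrences #5 through #12: 8 in total.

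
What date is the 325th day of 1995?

1995-11-21

January has 31 days (325 − 31 = 294 remain).
February has 28 days (294 − 28 = 266 remain).
March has 31 days (266 − 31 = 235 remain).
April has 30 days (235 − 30 = 205 remain).
May has 31 days (205 − 31 = 174 remain).
June has 30 days (174 − 30 = 144 remain).
July has 31 days (144 − 31 = 113 remain).
August has 31 days (113 − 31 = 82 remain).
September has 30 days (82 − 30 = 52 remain).
October has 31 days (52 − 31 = 21 remain).
21 into November → November 21.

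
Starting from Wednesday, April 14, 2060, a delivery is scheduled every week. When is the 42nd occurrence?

January 26, 2061

The 42nd occurrence is 41 intervals after the first: 41 × 7 = 287 days after April 14, 2060.
April has 30 days — 16 days to the end of April leaves 271.
May has 31 days (240 left).
June has 30 days (210 left).
July has 31 days (179 left).
August has 31 days (148 left).
September has 30 days (118 left).
October has 31 days (87 left).
November has 30 days (57 left).
December has 31 days (26 left).
26 days into January → January 26, 2061.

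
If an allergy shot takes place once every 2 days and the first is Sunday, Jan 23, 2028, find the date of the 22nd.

The 22nd occurrence is 21 intervals after the first: 21 × 2 = 42 days after Jan 23, 2028.
Jan has 31 days — 8 days to the end of Jan leaves 34.
Feb has 29 days (5 left).
5 days into Mar → Mar 5, 2028.

Mar 5, 2028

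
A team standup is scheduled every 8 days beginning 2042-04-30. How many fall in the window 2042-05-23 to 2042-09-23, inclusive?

Occurrences land 8·i days after 2042-04-30 for i = 0, 1, 2, …
2042-05-23 is 23 days after the start; 23 ÷ 8 = 2 remainder 7; since the remainder is 7, round up to i = 3. First occurrence in the window: #4 on 2042-05-24 (3×8 = 24 days in).
2042-09-23 is 146 days after the start; 146 ÷ 8 = 18 remainder 2. Last occurrence in the window: #19 on 2042-09-21.
Occurrences #4 through #19: 16 in total.

16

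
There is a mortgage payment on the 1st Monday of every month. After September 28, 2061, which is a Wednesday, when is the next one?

October 3, 2061

September 2061 starts on a Thursday, so its 1st Monday is September 5, 2061 (4 days in).
That is not after September 28, 2061, so look at October 2061.
October 2061 starts on a Saturday, so its 1st Monday is October 3, 2061 (2 days in).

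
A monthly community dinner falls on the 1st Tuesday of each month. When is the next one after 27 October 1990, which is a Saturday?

October 1990 starts on a Monday, so its 1st Tuesday is 2 October 1990 (1 day in).
That is not after 27 October 1990, so look at November 1990.
November 1990 starts on a Thursday, so its 1st Tuesday is 6 November 1990 (5 days in).

6 November 1990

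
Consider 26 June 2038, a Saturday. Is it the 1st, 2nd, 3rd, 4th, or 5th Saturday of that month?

Day 26 falls in week ⌈26/7⌉ of the month.
Days 1–7 hold the 1st Saturday, 8–14 the 2nd, 15–21 the 3rd, 22–28 the 4th, 29–31 the 5th.
26 is in the range for the 4th.

4th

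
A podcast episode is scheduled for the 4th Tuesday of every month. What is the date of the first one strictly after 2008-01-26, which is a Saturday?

January 2008 starts on a Tuesday; its first Tuesday is the 1st, so the 4th Tuesday is the 22nd — 2008-01-22.
That is not after 2008-01-26, so look at February 2008.
February 2008 starts on a Friday; its first Tuesday is the 5th, so the 4th Tuesday is the 26th — 2008-02-26.

2008-02-26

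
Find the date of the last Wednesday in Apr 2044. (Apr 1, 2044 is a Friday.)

Apr 2044 begins on a Friday, so the first Wednesday is Apr 6 (5 days later).
Apr 2044 has 30 days. Adding weeks: 6, 13, 20, 27 — the last one ≤ 30 is the 27th.

Apr 27, 2044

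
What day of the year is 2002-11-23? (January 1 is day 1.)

327

Days in months before November: 31 + 28 + 31 + 30 + 31 + 30 + 31 + 31 + 30 + 31 = 304.
Plus 23 days into November → day 327.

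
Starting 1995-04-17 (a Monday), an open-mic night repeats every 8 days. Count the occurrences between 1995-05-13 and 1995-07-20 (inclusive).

Occurrences land 8·i days after 1995-04-17 for i = 0, 1, 2, …
1995-05-13 is 26 days after the start; 26 ÷ 8 = 3 remainder 2; since the remainder is 2, round up to i = 4. First occurrence in the window: #5 on 1995-05-19 (4×8 = 32 days in).
1995-07-20 is 94 days after the start; 94 ÷ 8 = 11 remainder 6. Last occurrence in the window: #12 on 1995-07-14.
Occurrences #5 through #12: 8 in total.

8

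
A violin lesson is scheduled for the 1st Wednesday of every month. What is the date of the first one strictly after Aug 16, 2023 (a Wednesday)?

Sep 6, 2023

Aug 2023 starts on a Tuesday, so its 1st Wednesday is Aug 2, 2023 (1 day in).
That is not after Aug 16, 2023, so look at Sep 2023.
Sep 2023 starts on a Friday, so its 1st Wednesday is Sep 6, 2023 (5 days in).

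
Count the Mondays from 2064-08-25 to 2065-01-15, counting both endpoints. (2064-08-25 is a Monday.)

21

2064-08-25 is a Monday; the first Monday on or after it is 2064-08-25.
From 2064-08-25 to 2065-01-15: 6 + 30 + 31 + 30 + 31 + 15 = 143 days (rest of August, September, October, November, December, January).
143 ÷ 7 = 20 full weeks with remainder 3, so 20 more Mondays after the first → 21.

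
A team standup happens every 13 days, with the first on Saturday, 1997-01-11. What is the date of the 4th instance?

The 4th occurrence is 3 intervals after the first: 3 × 13 = 39 days after 1997-01-11.
January has 31 days — 20 days to the end of January leaves 19.
19 days into February → 1997-02-19.

1997-02-19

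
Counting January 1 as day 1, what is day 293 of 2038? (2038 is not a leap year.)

20 October 2038

January has 31 days (293 − 31 = 262 remain).
February has 28 days (262 − 28 = 234 remain).
March has 31 days (234 − 31 = 203 remain).
April has 30 days (203 − 30 = 173 remain).
May has 31 days (173 − 31 = 142 remain).
June has 30 days (142 − 30 = 112 remain).
July has 31 days (112 − 31 = 81 remain).
August has 31 days (81 − 31 = 50 remain).
September has 30 days (50 − 30 = 20 remain).
20 into October → October 20.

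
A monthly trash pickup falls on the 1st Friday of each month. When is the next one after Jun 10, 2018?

Jun 2018 starts on a Friday, so its 1st Friday is Jun 1, 2018.
That is not after Jun 10, 2018, so look at Jul 2018.
Jul 2018 starts on a Sunday, so its 1st Friday is Jul 6, 2018 (5 days in).

Jul 6, 2018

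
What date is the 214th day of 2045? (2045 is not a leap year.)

2 August 2045

January has 31 days (214 − 31 = 183 remain).
February has 28 days (183 − 28 = 155 remain).
March has 31 days (155 − 31 = 124 remain).
April has 30 days (124 − 30 = 94 remain).
May has 31 days (94 − 31 = 63 remain).
June has 30 days (63 − 30 = 33 remain).
July has 31 days (33 − 31 = 2 remain).
2 into August → August 2.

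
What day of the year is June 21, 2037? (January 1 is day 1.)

Days in months before June: 31 + 28 + 31 + 30 + 31 = 151.
Plus 21 days into June → day 172.

172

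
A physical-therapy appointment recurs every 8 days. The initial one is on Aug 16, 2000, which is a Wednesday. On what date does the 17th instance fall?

The 17th occurrence is 16 intervals after the first: 16 × 8 = 128 days after Aug 16, 2000.
Aug has 31 days — 15 days to the end of Aug leaves 113.
Sep has 30 days (83 left).
Oct has 31 days (52 left).
Nov has 30 days (22 left).
22 days into Dec → Dec 22, 2000.

Dec 22, 2000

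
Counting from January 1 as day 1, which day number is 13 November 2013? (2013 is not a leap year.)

Days in months before November: 31 + 28 + 31 + 30 + 31 + 30 + 31 + 31 + 30 + 31 = 304.
Plus 13 days into November → day 317.

317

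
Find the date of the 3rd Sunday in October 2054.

October 2054 begins on a Thursday, so the first Sunday is October 4 (3 days later).
The 3rd Sunday is 2 weeks later: 4 + 14 = 18.

18 October 2054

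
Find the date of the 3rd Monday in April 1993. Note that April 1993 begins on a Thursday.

1993-04-19

April 1993 begins on a Thursday, so the first Monday is April 5 (4 days later).
The 3rd Monday is 2 weeks later: 5 + 14 = 19.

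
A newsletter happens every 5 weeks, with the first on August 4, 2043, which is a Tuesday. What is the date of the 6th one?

The 6th occurrence is 5 intervals after the first: 5 × 35 = 175 days after August 4, 2043.
August has 31 days — 27 days to the end of August leaves 148.
September has 30 days (118 left).
October has 31 days (87 left).
November has 30 days (57 left).
December has 31 days (26 left).
26 days into January → January 26, 2044.

January 26, 2044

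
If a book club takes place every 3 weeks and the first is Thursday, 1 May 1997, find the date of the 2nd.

The 2nd occurrence is 1 interval after the first: 1 × 21 = 21 days after 1 May 1997.
21 days later is 22 May 1997.

22 May 1997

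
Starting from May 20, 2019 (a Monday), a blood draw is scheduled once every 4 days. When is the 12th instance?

The 12th occurrence is 11 intervals after the first: 11 × 4 = 44 days after May 20, 2019.
May has 31 days — 11 days to the end of May leaves 33.
June has 30 days (3 left).
3 days into July → July 3, 2019.

July 3, 2019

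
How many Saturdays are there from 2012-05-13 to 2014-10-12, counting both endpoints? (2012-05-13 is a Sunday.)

126

2012-05-13 is a Sunday; the first Saturday on or after it is 2012-05-19 (6 days later).
From 2012-05-19 to 2014-10-12: 226 + 365 + 285 = 876 days (rest of 2012, 2013, to 2014-10-12 in 2014).
876 ÷ 7 = 125 full weeks with remainder 1, so 125 more Saturdays after the first → 126.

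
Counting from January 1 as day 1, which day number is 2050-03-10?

Days in months before March: 31 + 28 = 59.
Plus 10 days into March → day 69.

69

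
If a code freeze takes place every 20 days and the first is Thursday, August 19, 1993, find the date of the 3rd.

September 28, 1993

The 3rd occurrence is 2 intervals after the first: 2 × 20 = 40 days after August 19, 1993.
August has 31 days — 12 days to the end of August leaves 28.
28 days into September → September 28, 1993.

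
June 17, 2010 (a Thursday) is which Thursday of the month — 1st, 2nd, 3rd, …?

3rd

Day 17 falls in week ⌈17/7⌉ of the month.
Days 1–7 hold the 1st Thursday, 8–14 the 2nd, 15–21 the 3rd, 22–28 the 4th, 29–31 the 5th.
17 is in the range for the 3rd.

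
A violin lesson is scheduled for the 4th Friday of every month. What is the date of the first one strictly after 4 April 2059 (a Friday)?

April 2059 starts on a Tuesday; its first Friday is the 4th, so the 4th Friday is the 25th — 25 April 2059.
25 April 2059 is after 4 April 2059, so that is the next one.

25 April 2059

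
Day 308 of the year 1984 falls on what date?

January has 31 days (308 − 31 = 277 remain).
February has 29 days (277 − 29 = 248 remain).
March has 31 days (248 − 31 = 217 remain).
April has 30 days (217 − 30 = 187 remain).
May has 31 days (187 − 31 = 156 remain).
June has 30 days (156 − 30 = 126 remain).
July has 31 days (126 − 31 = 95 remain).
August has 31 days (95 − 31 = 64 remain).
September has 30 days (64 − 30 = 34 remain).
October has 31 days (34 − 31 = 3 remain).
3 into November → November 3.

November 3, 1984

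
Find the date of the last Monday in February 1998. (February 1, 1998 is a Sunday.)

February 23, 1998

February 1998 begins on a Sunday, so the first Monday is February 2 (1 day later).
February 1998 has 28 days. Adding weeks: 2, 9, 16, 23 — the last one ≤ 28 is the 23rd.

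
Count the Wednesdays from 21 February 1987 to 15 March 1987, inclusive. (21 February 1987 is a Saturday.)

3

21 February 1987 is a Saturday; the first Wednesday on or after it is 25 February 1987 (4 days later).
From 25 February 1987 to 15 March 1987: 3 + 15 = 18 days (rest of February, March).
18 ÷ 7 = 2 full weeks with remainder 4, so 2 more Wednesdays after the first → 3.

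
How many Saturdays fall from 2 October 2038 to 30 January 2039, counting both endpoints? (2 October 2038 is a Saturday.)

2 October 2038 is a Saturday; the first Saturday on or after it is 2 October 2038.
From 2 October 2038 to 30 January 2039: 29 + 30 + 31 + 30 = 120 days (rest of October, November, December, January).
120 ÷ 7 = 17 full weeks with remainder 1, so 17 more Saturdays after the first → 18.

18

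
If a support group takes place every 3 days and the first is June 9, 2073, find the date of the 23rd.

August 14, 2073

The 23rd occurrence is 22 intervals after the first: 22 × 3 = 66 days after June 9, 2073.
June has 30 days — 21 days to the end of June leaves 45.
July has 31 days (14 left).
14 days into August → August 14, 2073.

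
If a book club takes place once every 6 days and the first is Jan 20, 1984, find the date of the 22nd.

The 22nd occurrence is 21 intervals after the first: 21 × 6 = 126 days after Jan 20, 1984.
Jan has 31 days — 11 days to the end of Jan leaves 115.
Feb has 29 days (86 left).
Mar has 31 days (55 left).
Apr has 30 days (25 left).
25 days into May → May 25, 1984.

May 25, 1984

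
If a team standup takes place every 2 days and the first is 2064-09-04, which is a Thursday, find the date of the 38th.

2064-11-17

The 38th occurrence is 37 intervals after the first: 37 × 2 = 74 days after 2064-09-04.
September has 30 days — 26 days to the end of September leaves 48.
October has 31 days (17 left).
17 days into November → 2064-11-17.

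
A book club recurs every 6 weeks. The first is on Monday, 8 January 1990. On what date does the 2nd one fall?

19 February 1990

The 2nd occurrence is 1 interval after the first: 1 × 42 = 42 days after 8 January 1990.
January has 31 days — 23 days to the end of January leaves 19.
19 days into February → 19 February 1990.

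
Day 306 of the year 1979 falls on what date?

January has 31 days (306 − 31 = 275 remain).
February has 28 days (275 − 28 = 247 remain).
March has 31 days (247 − 31 = 216 remain).
April has 30 days (216 − 30 = 186 remain).
May has 31 days (186 − 31 = 155 remain).
June has 30 days (155 − 30 = 125 remain).
July has 31 days (125 − 31 = 94 remain).
August has 31 days (94 − 31 = 63 remain).
September has 30 days (63 − 30 = 33 remain).
October has 31 days (33 − 31 = 2 remain).
2 into November → November 2.

1979-11-02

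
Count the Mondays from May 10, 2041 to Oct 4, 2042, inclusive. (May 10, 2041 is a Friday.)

73

May 10, 2041 is a Friday; the first Monday on or after it is May 13, 2041 (3 days later).
From May 13, 2041 to Oct 4, 2042: 232 + 277 = 509 days (rest of 2041, to Oct 4, 2042 in 2042).
509 ÷ 7 = 72 full weeks with remainder 5, so 72 more Mondays after the first → 73.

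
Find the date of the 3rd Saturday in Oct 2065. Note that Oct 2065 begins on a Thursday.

Oct 2065 begins on a Thursday, so the first Saturday is Oct 3 (2 days later).
The 3rd Saturday is 2 weeks later: 3 + 14 = 17.

Oct 17, 2065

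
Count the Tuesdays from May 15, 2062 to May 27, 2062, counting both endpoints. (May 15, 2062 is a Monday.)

May 15, 2062 is a Monday; the first Tuesday on or after it is May 16, 2062 (1 day later).
From May 16, 2062 to May 27, 2062 is 27 − 16 = 11 days.
11 ÷ 7 = 1 full weeks with remainder 4, so 1 more Tuesdays after the first → 2.

2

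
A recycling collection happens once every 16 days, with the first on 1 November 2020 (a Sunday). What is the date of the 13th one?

12 May 2021

The 13th occurrence is 12 intervals after the first: 12 × 16 = 192 days after 1 November 2020.
November has 30 days — 29 days to the end of November leaves 163.
December has 31 days (132 left).
January has 31 days (101 left).
February has 28 days (73 left).
March has 31 days (42 left).
April has 30 days (12 left).
12 days into May → 12 May 2021.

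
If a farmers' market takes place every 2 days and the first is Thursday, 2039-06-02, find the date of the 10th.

The 10th occurrence is 9 intervals after the first: 9 × 2 = 18 days after 2039-06-02.
18 days later is 2039-06-20.

2039-06-20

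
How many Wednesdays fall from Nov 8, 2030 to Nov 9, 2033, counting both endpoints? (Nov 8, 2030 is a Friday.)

157

Nov 8, 2030 is a Friday; the first Wednesday on or after it is Nov 13, 2030 (5 days later).
From Nov 13, 2030 to Nov 9, 2033: 48 + 365 + 366 + 313 = 1092 days (rest of 2030, 2031, 2032, to Nov 9, 2033 in 2033).
1092 ÷ 7 = 156 full weeks with remainder 0, so 156 more Wednesdays after the first → 157.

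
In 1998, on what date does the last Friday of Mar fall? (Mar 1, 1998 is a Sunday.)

Mar 1998 begins on a Sunday, so the first Friday is Mar 6 (5 days later).
Mar 1998 has 31 days. Adding weeks: 6, 13, 20, 27 — the last one ≤ 31 is the 27th.

Mar 27, 1998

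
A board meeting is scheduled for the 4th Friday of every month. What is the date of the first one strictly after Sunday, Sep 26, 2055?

Sep 2055 starts on a Wednesday; its first Friday is the 3rd, so the 4th Friday is the 24th — Sep 24, 2055.
That is not after Sep 26, 2055, so look at Oct 2055.
Oct 2055 starts on a Friday; its first Friday is the 1st, so the 4th Friday is the 22nd — Oct 22, 2055.

Oct 22, 2055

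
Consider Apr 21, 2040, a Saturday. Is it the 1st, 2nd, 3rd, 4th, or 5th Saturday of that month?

3rd

Day 21 falls in week ⌈21/7⌉ of the month.
Days 1–7 hold the 1st Saturday, 8–14 the 2nd, 15–21 the 3rd, 22–28 the 4th, 29–31 the 5th.
21 is in the range for the 3rd.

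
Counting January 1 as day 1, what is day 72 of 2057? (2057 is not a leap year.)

13 March 2057

January has 31 days (72 − 31 = 41 remain).
February has 28 days (41 − 28 = 13 remain).
13 into March → March 13.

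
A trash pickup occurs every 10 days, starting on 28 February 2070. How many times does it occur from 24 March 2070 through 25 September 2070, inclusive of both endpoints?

Occurrences land 10·i days after 28 February 2070 for i = 0, 1, 2, …
24 March 2070 is 24 days after the start; 24 ÷ 10 = 2 remainder 4; since the remainder is 4, round up to i = 3. First occurrence in the window: #4 on 30 March 2070 (3×10 = 30 days in).
25 September 2070 is 209 days after the start; 209 ÷ 10 = 20 remainder 9. Last occurrence in the window: #21 on 16 September 2070.
Occurrences #4 through #21: 18 in total.

18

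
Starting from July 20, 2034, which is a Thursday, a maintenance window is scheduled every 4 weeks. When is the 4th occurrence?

The 4th occurrence is 3 intervals after the first: 3 × 28 = 84 days after July 20, 2034.
July has 31 days — 11 days to the end of July leaves 73.
August has 31 days (42 left).
September has 30 days (12 left).
12 days into October → October 12, 2034.

October 12, 2034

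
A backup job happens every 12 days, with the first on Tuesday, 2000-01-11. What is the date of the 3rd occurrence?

2000-02-04

The 3rd occurrence is 2 intervals after the first: 2 × 12 = 24 days after 2000-01-11.
January has 31 days — 20 days to the end of January leaves 4.
4 days into February → 2000-02-04.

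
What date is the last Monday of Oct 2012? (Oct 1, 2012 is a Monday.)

Oct 2012 begins on a Monday, so the first Monday is Oct 1.
Oct 2012 has 31 days. Adding weeks: 1, 8, 15, 22, 29 — the last one ≤ 31 is the 29th.

Oct 29, 2012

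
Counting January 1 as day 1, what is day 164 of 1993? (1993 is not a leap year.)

Jan has 31 days (164 − 31 = 133 remain).
Feb has 28 days (133 − 28 = 105 remain).
Mar has 31 days (105 − 31 = 74 remain).
Apr has 30 days (74 − 30 = 44 remain).
May has 31 days (44 − 31 = 13 remain).
13 into Jun → Jun 13.

Jun 13, 1993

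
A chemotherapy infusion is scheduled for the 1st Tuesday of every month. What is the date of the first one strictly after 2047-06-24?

June 2047 starts on a Saturday, so its 1st Tuesday is 2047-06-04 (3 days in).
That is not after 2047-06-24, so look at July 2047.
July 2047 starts on a Monday, so its 1st Tuesday is 2047-07-02 (1 day in).

2047-07-02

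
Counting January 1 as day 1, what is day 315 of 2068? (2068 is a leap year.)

January has 31 days (315 − 31 = 284 remain).
February has 29 days (284 − 29 = 255 remain).
March has 31 days (255 − 31 = 224 remain).
April has 30 days (224 − 30 = 194 remain).
May has 31 days (194 − 31 = 163 remain).
June has 30 days (163 − 30 = 133 remain).
July has 31 days (133 − 31 = 102 remain).
August has 31 days (102 − 31 = 71 remain).
September has 30 days (71 − 30 = 41 remain).
October has 31 days (41 − 31 = 10 remain).
10 into November → November 10.

November 10, 2068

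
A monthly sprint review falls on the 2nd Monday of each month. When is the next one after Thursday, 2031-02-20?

February 2031 starts on a Saturday; its first Monday is the 3rd, so the 2nd Monday is the 10th — 2031-02-10.
That is not after 2031-02-20, so look at March 2031.
March 2031 starts on a Saturday; its first Monday is the 3rd, so the 2nd Monday is the 10th — 2031-03-10.

2031-03-10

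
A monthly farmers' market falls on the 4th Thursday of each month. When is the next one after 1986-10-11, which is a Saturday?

October 1986 starts on a Wednesday; its first Thursday is the 2nd, so the 4th Thursday is the 23rd — 1986-10-23.
1986-10-23 is after 1986-10-11, so that is the next one.

1986-10-23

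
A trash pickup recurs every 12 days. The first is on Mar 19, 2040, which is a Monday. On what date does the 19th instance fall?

The 19th occurrence is 18 intervals after the first: 18 × 12 = 216 days after Mar 19, 2040.
Mar has 31 days — 12 days to the end of Mar leaves 204.
Apr has 30 days (174 left).
May has 31 days (143 left).
Jun has 30 days (113 left).
Jul has 31 days (82 left).
Aug has 31 days (51 left).
Sep has 30 days (21 left).
21 days into Oct → Oct 21, 2040.

Oct 21, 2040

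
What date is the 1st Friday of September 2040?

The first Friday of September 2040 is September 7.

September 7, 2040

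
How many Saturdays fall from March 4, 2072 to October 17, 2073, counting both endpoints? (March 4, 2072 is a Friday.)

March 4, 2072 is a Friday; the first Saturday on or after it is March 5, 2072 (1 day later).
From March 5, 2072 to October 17, 2073: 301 + 290 = 591 days (rest of 2072, to October 17, 2073 in 2073).
591 ÷ 7 = 84 full weeks with remainder 3, so 84 more Saturdays after the first → 85.

85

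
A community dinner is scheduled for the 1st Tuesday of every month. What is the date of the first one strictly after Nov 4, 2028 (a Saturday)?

Nov 2028 starts on a Wednesday, so its 1st Tuesday is Nov 7, 2028 (6 days in).
Nov 7, 2028 is after Nov 4, 2028, so that is the next one.

Nov 7, 2028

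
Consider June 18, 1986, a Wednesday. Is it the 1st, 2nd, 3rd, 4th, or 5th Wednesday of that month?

3rd

Day 18 falls in week ⌈18/7⌉ of the month.
Days 1–7 hold the 1st Wednesday, 8–14 the 2nd, 15–21 the 3rd, 22–28 the 4th, 29–31 the 5th.
18 is in the range for the 3rd.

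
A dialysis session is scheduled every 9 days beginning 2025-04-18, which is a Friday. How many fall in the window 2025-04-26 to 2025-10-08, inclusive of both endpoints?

19

Occurrences land 9·i days after 2025-04-18 for i = 0, 1, 2, …
2025-04-26 is 8 days after the start; 8 ÷ 9 = 0 remainder 8; since the remainder is 8, round up to i = 1. First occurrence in the window: #2 on 2025-04-27 (1×9 = 9 days in).
2025-10-08 is 173 days after the start; 173 ÷ 9 = 19 remainder 2. Last occurrence in the window: #20 on 2025-10-06.
Occurrences #2 through #20: 19 in total.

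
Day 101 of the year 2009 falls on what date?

11 April 2009

January has 31 days (101 − 31 = 70 remain).
February has 28 days (70 − 28 = 42 remain).
March has 31 days (42 − 31 = 11 remain).
11 into April → April 11.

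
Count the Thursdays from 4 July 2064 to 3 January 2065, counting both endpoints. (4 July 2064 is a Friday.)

4 July 2064 is a Friday; the first Thursday on or after it is 10 July 2064 (6 days later).
From 10 July 2064 to 3 January 2065: 21 + 31 + 30 + 31 + 30 + 31 + 3 = 177 days (rest of July, August, September, October, November, December, January).
177 ÷ 7 = 25 full weeks with remainder 2, so 25 more Thursdays after the first → 26.

26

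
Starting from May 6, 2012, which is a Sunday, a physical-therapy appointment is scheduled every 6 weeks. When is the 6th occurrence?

December 2, 2012

The 6th occurrence is 5 intervals after the first: 5 × 42 = 210 days after May 6, 2012.
May has 31 days — 25 days to the end of May leaves 185.
June has 30 days (155 left).
July has 31 days (124 left).
August has 31 days (93 left).
September has 30 days (63 left).
October has 31 days (32 left).
November has 30 days (2 left).
2 days into December → December 2, 2012.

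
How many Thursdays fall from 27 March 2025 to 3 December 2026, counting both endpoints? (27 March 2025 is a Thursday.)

27 March 2025 is a Thursday; the first Thursday on or after it is 27 March 2025.
From 27 March 2025 to 3 December 2026: 279 + 337 = 616 days (rest of 2025, to 3 December 2026 in 2026).
616 ÷ 7 = 88 full weeks with remainder 0, so 88 more Thursdays after the first → 89.

89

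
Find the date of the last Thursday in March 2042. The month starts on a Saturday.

March 27, 2042

March 2042 begins on a Saturday, so the first Thursday is March 6 (5 days later).
March 2042 has 31 days. Adding weeks: 6, 13, 20, 27 — the last one ≤ 31 is the 27th.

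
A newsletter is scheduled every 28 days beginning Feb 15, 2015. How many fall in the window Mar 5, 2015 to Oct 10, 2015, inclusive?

8

Occurrences land 28·i days after Feb 15, 2015 for i = 0, 1, 2, …
Mar 5, 2015 is 18 days after the start; 18 ÷ 28 = 0 remainder 18; since the remainder is 18, round up to i = 1. First occurrence in the window: #2 on Mar 15, 2015 (1×28 = 28 days in).
Oct 10, 2015 is 237 days after the start; 237 ÷ 28 = 8 remainder 13. Last occurrence in the window: #9 on Sep 27, 2015.
Occurrences #2 through #9: 8 in total.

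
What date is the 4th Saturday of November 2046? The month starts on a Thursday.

November 2046 begins on a Thursday, so the first Saturday is November 3 (2 days later).
The 4th Saturday is 3 weeks later: 3 + 21 = 24.

2046-11-24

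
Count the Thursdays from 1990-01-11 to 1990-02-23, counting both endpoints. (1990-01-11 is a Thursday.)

7

1990-01-11 is a Thursday; the first Thursday on or after it is 1990-01-11.
From 1990-01-11 to 1990-02-23: 20 + 23 = 43 days (rest of January, February).
43 ÷ 7 = 6 full weeks with remainder 1, so 6 more Thursdays after the first → 7.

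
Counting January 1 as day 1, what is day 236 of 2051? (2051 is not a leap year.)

Aug 24, 2051

Jan has 31 days (236 − 31 = 205 remain).
Feb has 28 days (205 − 28 = 177 remain).
Mar has 31 days (177 − 31 = 146 remain).
Apr has 30 days (146 − 30 = 116 remain).
May has 31 days (116 − 31 = 85 remain).
Jun has 30 days (85 − 30 = 55 remain).
Jul has 31 days (55 − 31 = 24 remain).
24 into Aug → Aug 24.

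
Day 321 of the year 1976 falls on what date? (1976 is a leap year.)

January has 31 days (321 − 31 = 290 remain).
February has 29 days (290 − 29 = 261 remain).
March has 31 days (261 − 31 = 230 remain).
April has 30 days (230 − 30 = 200 remain).
May has 31 days (200 − 31 = 169 remain).
June has 30 days (169 − 30 = 139 remain).
July has 31 days (139 − 31 = 108 remain).
August has 31 days (108 − 31 = 77 remain).
September has 30 days (77 − 30 = 47 remain).
October has 31 days (47 − 31 = 16 remain).
16 into November → November 16.

November 16, 1976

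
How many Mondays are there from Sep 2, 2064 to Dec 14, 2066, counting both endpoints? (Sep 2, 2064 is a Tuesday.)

119

Sep 2, 2064 is a Tuesday; the first Monday on or after it is Sep 8, 2064 (6 days later).
From Sep 8, 2064 to Dec 14, 2066: 114 + 365 + 348 = 827 days (rest of 2064, 2065, to Dec 14, 2066 in 2066).
827 ÷ 7 = 118 full weeks with remainder 1, so 118 more Mondays after the first → 119.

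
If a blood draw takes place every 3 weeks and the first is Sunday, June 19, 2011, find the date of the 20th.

July 22, 2012

The 20th occurrence is 19 intervals after the first: 19 × 21 = 399 days after June 19, 2011.
June has 30 days — 11 days to the end of June leaves 388.
July has 31 days (357 left).
August has 31 days (326 left).
September has 30 days (296 left).
October has 31 days (265 left).
November has 30 days (235 left).
December has 31 days (204 left).
January has 31 days (173 left).
February has 29 days (144 left).
March has 31 days (113 left).
April has 30 days (83 left).
May has 31 days (52 left).
June has 30 days (22 left).
22 days into July → July 22, 2012.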